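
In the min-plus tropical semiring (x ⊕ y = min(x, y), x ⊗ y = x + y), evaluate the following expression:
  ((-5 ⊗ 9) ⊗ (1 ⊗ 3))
((-5 ⊗ 9) ⊗ (1 ⊗ 3)) = 8

Expand innermost to outermost. Recall ⊕ takes the minimum of its arguments and ⊗ takes their sum. Working out the expression ((-5 ⊗ 9) ⊗ (1 ⊗ 3)) gives 8.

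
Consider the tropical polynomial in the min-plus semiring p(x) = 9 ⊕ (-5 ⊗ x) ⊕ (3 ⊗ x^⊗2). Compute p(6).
p(6) = 1

A tropical monomial a ⊗ x^⊗i evaluates to a + i · x. Evaluating each term at x = 6:
  Term 0 contributes 9 + 0 · 6 = 9
  Term 1 contributes -5 + 1 · 6 = 1
  Term 2 contributes 3 + 2 · 6 = 15
p(6) = ⊕ of these = min[9, 1, 15] = 1.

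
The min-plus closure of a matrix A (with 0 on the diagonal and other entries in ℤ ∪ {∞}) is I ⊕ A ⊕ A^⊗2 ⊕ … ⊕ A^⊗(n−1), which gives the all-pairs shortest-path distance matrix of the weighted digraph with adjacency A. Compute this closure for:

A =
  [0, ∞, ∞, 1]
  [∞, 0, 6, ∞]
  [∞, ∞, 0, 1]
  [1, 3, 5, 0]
Closure =
  [0, 4, 6, 1]
  [8, 0, 6, 7]
  [2, 4, 0, 1]
  [1, 3, 5, 0]

This is the Floyd-Warshall all-pairs shortest-path computation. For each intermediate vertex k = 0, 1, …, 3, update dist[i][j] ← min(dist[i][j], dist[i][k] + dist[k][j]). The final matrix gives, for each (i, j), the minimum total weight of any directed path from i to j (possibly empty when i = j).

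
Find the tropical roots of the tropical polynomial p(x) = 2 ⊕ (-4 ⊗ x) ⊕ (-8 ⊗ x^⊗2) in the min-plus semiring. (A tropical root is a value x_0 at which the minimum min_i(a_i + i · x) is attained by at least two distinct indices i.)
Roots: {4, 6}

Each tropical root is a break point of the lower envelope of the lines y = a_i + i · x (there are 3 lines, with slopes 0, 1, ..., 2). Only the lines that attain the minimum somewhere contribute to roots; other lines are dominated. Here the surviving (envelope) indices are i = 2, i = 1, i = 0.
Intersections between consecutive envelope lines give the roots: for adjacent envelope indices i < j the intersection is x = (a_i − a_j) / (j − i). Reading off the sorted break points: {4, 6}.
Verification: at each break x_0, at least two indices attain the minimum of min_i(a_i + i · x_0).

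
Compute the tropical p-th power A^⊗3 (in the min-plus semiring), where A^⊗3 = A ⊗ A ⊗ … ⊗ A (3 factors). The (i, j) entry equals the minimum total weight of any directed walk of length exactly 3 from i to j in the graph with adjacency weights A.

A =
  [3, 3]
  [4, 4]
A^⊗3 =
  [9, 9]
  [10, 10]

Each entry (A^⊗3)_ij equals the minimum over all length-3 walks i = v_0 → v_1 → … → v_3 = j of Σ_t A[v_t][v_{t+1}]. For example, for (i, j) = (0, 1) we minimise over 4 possible intermediate vertex sequences; the minimum is 9, attained along the walk 0 → 0 → 0 → 1.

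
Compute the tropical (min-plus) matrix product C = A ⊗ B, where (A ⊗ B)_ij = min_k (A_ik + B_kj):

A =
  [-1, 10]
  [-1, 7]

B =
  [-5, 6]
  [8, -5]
A ⊗ B =
  [-6, 5]
  [-6, 2]

Apply the min-plus product entry-by-entry:
  C[0][0] = min over k of (A[0][0] + B[0][0] = -1 + -5 = -6, A[0][1] + B[1][0] = 10 + 8 = 18) = -6 (attained at k = 0)
  C[0][1] = min over k of (A[0][0] + B[0][1] = -1 + 6 = 5, A[0][1] + B[1][1] = 10 + -5 = 5) = 5 (attained at k = 0)
  C[1][0] = min over k of (A[1][0] + B[0][0] = -1 + -5 = -6, A[1][1] + B[1][0] = 7 + 8 = 15) = -6 (attained at k = 0)
  C[1][1] = min over k of (A[1][0] + B[0][1] = -1 + 6 = 5, A[1][1] + B[1][1] = 7 + -5 = 2) = 2 (attained at k = 1)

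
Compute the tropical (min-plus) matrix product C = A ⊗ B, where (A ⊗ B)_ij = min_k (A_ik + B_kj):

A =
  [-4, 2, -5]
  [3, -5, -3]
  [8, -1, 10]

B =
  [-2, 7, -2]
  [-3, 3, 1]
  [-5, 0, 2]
A ⊗ B =
  [-10, -5, -6]
  [-8, -3, -4]
  [-4, 2, 0]

Apply the min-plus product entry-by-entry:
  C[0][0] = min over k of (A[0][0] + B[0][0] = -4 + -2 = -6, A[0][1] + B[1][0] = 2 + -3 = -1, A[0][2] + B[2][0] = -5 + -5 = -10) = -10 (attained at k = 2)
  C[0][1] = min over k of (A[0][0] + B[0][1] = -4 + 7 = 3, A[0][1] + B[1][1] = 2 + 3 = 5, A[0][2] + B[2][1] = -5 + 0 = -5) = -5 (attained at k = 2)
  C[0][2] = min over k of (A[0][0] + B[0][2] = -4 + -2 = -6, A[0][1] + B[1][2] = 2 + 1 = 3, A[0][2] + B[2][2] = -5 + 2 = -3) = -6 (attained at k = 0)
  C[1][0] = min over k of (A[1][0] + B[0][0] = 3 + -2 = 1, A[1][1] + B[1][0] = -5 + -3 = -8, A[1][2] + B[2][0] = -3 + -5 = -8) = -8 (attained at k = 1)
  C[1][1] = min over k of (A[1][0] + B[0][1] = 3 + 7 = 10, A[1][1] + B[1][1] = -5 + 3 = -2, A[1][2] + B[2][1] = -3 + 0 = -3) = -3 (attained at k = 2)
  C[1][2] = min over k of (A[1][0] + B[0][2] = 3 + -2 = 1, A[1][1] + B[1][2] = -5 + 1 = -4, A[1][2] + B[2][2] = -3 + 2 = -1) = -4 (attained at k = 1)
  C[2][0] = min over k of (A[2][0] + B[0][0] = 8 + -2 = 6, A[2][1] + B[1][0] = -1 + -3 = -4, A[2][2] + B[2][0] = 10 + -5 = 5) = -4 (attained at k = 1)
  C[2][1] = min over k of (A[2][0] + B[0][1] = 8 + 7 = 15, A[2][1] + B[1][1] = -1 + 3 = 2, A[2][2] + B[2][1] = 10 + 0 = 10) = 2 (attained at k = 1)
  C[2][2] = min over k of (A[2][0] + B[0][2] = 8 + -2 = 6, A[2][1] + B[1][2] = -1 + 1 = 0, A[2][2] + B[2][2] = 10 + 2 = 12) = 0 (attained at k = 1)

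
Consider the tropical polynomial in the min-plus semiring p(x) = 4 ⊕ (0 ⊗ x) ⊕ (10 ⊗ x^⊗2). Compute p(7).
p(7) = 4

A tropical monomial a ⊗ x^⊗i evaluates to a + i · x. Evaluating each term at x = 7:
  Term 0 contributes 4 + 0 · 7 = 4
  Term 1 contributes 0 + 1 · 7 = 7
  Term 2 contributes 10 + 2 · 7 = 24
p(7) = ⊕ of these = min[4, 7, 24] = 4.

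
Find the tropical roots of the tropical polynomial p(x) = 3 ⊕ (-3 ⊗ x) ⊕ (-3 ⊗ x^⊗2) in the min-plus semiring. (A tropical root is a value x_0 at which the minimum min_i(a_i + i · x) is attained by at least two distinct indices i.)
Roots: {0, 6}

Each tropical root is a break point of the lower envelope of the lines y = a_i + i · x (there are 3 lines, with slopes 0, 1, ..., 2). Only the lines that attain the minimum somewhere contribute to roots; other lines are dominated. Here the surviving (envelope) indices are i = 2, i = 1, i = 0.
Intersections between consecutive envelope lines give the roots: for adjacent envelope indices i < j the intersection is x = (a_i − a_j) / (j − i). Reading off the sorted break points: {0, 6}.
Verification: at each break x_0, at least two indices attain the minimum of min_i(a_i + i · x_0).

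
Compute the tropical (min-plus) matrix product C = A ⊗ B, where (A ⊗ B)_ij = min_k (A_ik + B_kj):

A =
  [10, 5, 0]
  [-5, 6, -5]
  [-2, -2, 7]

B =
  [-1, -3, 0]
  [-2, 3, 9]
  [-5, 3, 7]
A ⊗ B =
  [-5, 3, 7]
  [-10, -8, -5]
  [-4, -5, -2]

Apply the min-plus product entry-by-entry:
  C[0][0] = min over k of (A[0][0] + B[0][0] = 10 + -1 = 9, A[0][1] + B[1][0] = 5 + -2 = 3, A[0][2] + B[2][0] = 0 + -5 = -5) = -5 (attained at k = 2)
  C[0][1] = min over k of (A[0][0] + B[0][1] = 10 + -3 = 7, A[0][1] + B[1][1] = 5 + 3 = 8, A[0][2] + B[2][1] = 0 + 3 = 3) = 3 (attained at k = 2)
  C[0][2] = min over k of (A[0][0] + B[0][2] = 10 + 0 = 10, A[0][1] + B[1][2] = 5 + 9 = 14, A[0][2] + B[2][2] = 0 + 7 = 7) = 7 (attained at k = 2)
  C[1][0] = min over k of (A[1][0] + B[0][0] = -5 + -1 = -6, A[1][1] + B[1][0] = 6 + -2 = 4, A[1][2] + B[2][0] = -5 + -5 = -10) = -10 (attained at k = 2)
  C[1][1] = min over k of (A[1][0] + B[0][1] = -5 + -3 = -8, A[1][1] + B[1][1] = 6 + 3 = 9, A[1][2] + B[2][1] = -5 + 3 = -2) = -8 (attained at k = 0)
  C[1][2] = min over k of (A[1][0] + B[0][2] = -5 + 0 = -5, A[1][1] + B[1][2] = 6 + 9 = 15, A[1][2] + B[2][2] = -5 + 7 = 2) = -5 (attained at k = 0)
  C[2][0] = min over k of (A[2][0] + B[0][0] = -2 + -1 = -3, A[2][1] + B[1][0] = -2 + -2 = -4, A[2][2] + B[2][0] = 7 + -5 = 2) = -4 (attained at k = 1)
  C[2][1] = min over k of (A[2][0] + B[0][1] = -2 + -3 = -5, A[2][1] + B[1][1] = -2 + 3 = 1, A[2][2] + B[2][1] = 7 + 3 = 10) = -5 (attained at k = 0)
  C[2][2] = min over k of (A[2][0] + B[0][2] = -2 + 0 = -2, A[2][1] + B[1][2] = -2 + 9 = 7, A[2][2] + B[2][2] = 7 + 7 = 14) = -2 (attained at k = 0)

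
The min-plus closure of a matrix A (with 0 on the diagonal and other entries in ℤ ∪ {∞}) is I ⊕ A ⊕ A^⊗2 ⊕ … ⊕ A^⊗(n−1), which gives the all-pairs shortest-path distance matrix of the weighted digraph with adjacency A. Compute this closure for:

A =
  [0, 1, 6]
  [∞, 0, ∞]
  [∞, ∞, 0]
Closure =
  [0, 1, 6]
  [∞, 0, ∞]
  [∞, ∞, 0]

This is the Floyd-Warshall all-pairs shortest-path computation. For each intermediate vertex k = 0, 1, …, 2, update dist[i][j] ← min(dist[i][j], dist[i][k] + dist[k][j]). The final matrix gives, for each (i, j), the minimum total weight of any directed path from i to j (possibly empty when i = j).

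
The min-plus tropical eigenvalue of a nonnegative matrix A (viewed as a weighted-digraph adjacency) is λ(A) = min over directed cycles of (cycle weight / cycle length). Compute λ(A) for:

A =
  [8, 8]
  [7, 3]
λ(A) = 3

Enumerate directed cycles and compute their means (weight / length). Sample:
  cycle 0 → 0: weight = 8, length = 1, mean = 8/1 ≈ 8.000
  cycle 1 → 1: weight = 3, length = 1, mean = 3/1 ≈ 3.000
  cycle 0 → 1 → 0: weight = 15, length = 2, mean = 15/2 ≈ 7.500
  cycle 1 → 0 → 1: weight = 15, length = 2, mean = 15/2 ≈ 7.500
Minimum mean = 3.000, attained e.g. along the cycle 1 → 1 with weight 3 and length 1. So λ(A) = 3/1 = 3.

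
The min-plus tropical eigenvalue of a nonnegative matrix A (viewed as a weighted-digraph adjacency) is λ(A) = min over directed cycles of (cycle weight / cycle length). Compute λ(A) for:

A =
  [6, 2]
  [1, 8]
λ(A) = 3/2

Enumerate directed cycles and compute their means (weight / length). Sample:
  cycle 0 → 0: weight = 6, length = 1, mean = 6/1 ≈ 6.000
  cycle 1 → 1: weight = 8, length = 1, mean = 8/1 ≈ 8.000
  cycle 0 → 1 → 0: weight = 3, length = 2, mean = 3/2 ≈ 1.500
  cycle 1 → 0 → 1: weight = 3, length = 2, mean = 3/2 ≈ 1.500
Minimum mean = 1.500, attained e.g. along the cycle 0 → 1 → 0 with weight 3 and length 2. So λ(A) = 3/2 = 3/2.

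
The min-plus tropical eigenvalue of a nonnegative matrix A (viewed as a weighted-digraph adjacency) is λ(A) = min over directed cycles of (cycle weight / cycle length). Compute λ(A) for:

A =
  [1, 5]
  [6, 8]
λ(A) = 1

Enumerate directed cycles and compute their means (weight / length). Sample:
  cycle 0 → 0: weight = 1, length = 1, mean = 1/1 ≈ 1.000
  cycle 1 → 1: weight = 8, length = 1, mean = 8/1 ≈ 8.000
  cycle 0 → 1 → 0: weight = 11, length = 2, mean = 11/2 ≈ 5.500
  cycle 1 → 0 → 1: weight = 11, length = 2, mean = 11/2 ≈ 5.500
Minimum mean = 1.000, attained e.g. along the cycle 0 → 0 with weight 1 and length 1. So λ(A) = 1/1 = 1.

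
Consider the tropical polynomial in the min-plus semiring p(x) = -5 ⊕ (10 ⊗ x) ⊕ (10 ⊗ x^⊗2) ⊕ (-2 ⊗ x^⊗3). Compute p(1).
p(1) = -5

A tropical monomial a ⊗ x^⊗i evaluates to a + i · x. Evaluating each term at x = 1:
  Term 0 contributes -5 + 0 · 1 = -5
  Term 1 contributes 10 + 1 · 1 = 11
  Term 2 contributes 10 + 2 · 1 = 12
  Term 3 contributes -2 + 3 · 1 = 1
p(1) = ⊕ of these = min[-5, 11, 12, 1] = -5.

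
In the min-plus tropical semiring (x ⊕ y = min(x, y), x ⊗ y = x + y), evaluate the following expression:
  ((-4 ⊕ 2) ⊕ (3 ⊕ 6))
((-4 ⊕ 2) ⊕ (3 ⊕ 6)) = -4

Expand innermost to outermost. Recall ⊕ takes the minimum of its arguments and ⊗ takes their sum. Working out the expression ((-4 ⊕ 2) ⊕ (3 ⊕ 6)) gives -4.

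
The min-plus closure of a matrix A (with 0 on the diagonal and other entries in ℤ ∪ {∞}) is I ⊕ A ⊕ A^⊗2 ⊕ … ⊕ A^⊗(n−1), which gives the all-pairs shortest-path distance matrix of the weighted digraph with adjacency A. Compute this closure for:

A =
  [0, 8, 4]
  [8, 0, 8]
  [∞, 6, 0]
Closure =
  [0, 8, 4]
  [8, 0, 8]
  [14, 6, 0]

This is the Floyd-Warshall all-pairs shortest-path computation. For each intermediate vertex k = 0, 1, …, 2, update dist[i][j] ← min(dist[i][j], dist[i][k] + dist[k][j]). The final matrix gives, for each (i, j), the minimum total weight of any directed path from i to j (possibly empty when i = j).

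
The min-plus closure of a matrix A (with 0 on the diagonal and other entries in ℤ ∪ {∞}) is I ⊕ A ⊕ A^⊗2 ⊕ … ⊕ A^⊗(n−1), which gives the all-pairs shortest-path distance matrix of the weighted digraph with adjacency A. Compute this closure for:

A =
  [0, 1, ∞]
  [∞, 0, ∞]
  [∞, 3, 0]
Closure =
  [0, 1, ∞]
  [∞, 0, ∞]
  [∞, 3, 0]

This is the Floyd-Warshall all-pairs shortest-path computation. For each intermediate vertex k = 0, 1, …, 2, update dist[i][j] ← min(dist[i][j], dist[i][k] + dist[k][j]). The final matrix gives, for each (i, j), the minimum total weight of any directed path from i to j (possibly empty when i = j).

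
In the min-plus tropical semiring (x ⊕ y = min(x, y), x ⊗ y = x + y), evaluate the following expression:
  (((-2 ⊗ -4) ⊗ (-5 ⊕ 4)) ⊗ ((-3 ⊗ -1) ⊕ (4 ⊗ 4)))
(((-2 ⊗ -4) ⊗ (-5 ⊕ 4)) ⊗ ((-3 ⊗ -1) ⊕ (4 ⊗ 4))) = -15

Expand innermost to outermost. Recall ⊕ takes the minimum of its arguments and ⊗ takes their sum. Working out the expression (((-2 ⊗ -4) ⊗ (-5 ⊕ 4)) ⊗ ((-3 ⊗ -1) ⊕ (4 ⊗ 4))) gives -15.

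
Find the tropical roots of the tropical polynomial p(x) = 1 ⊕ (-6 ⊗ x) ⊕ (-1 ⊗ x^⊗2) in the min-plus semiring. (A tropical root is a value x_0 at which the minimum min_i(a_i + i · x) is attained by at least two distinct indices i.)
Roots: {-5, 7}

Each tropical root is a break point of the lower envelope of the lines y = a_i + i · x (there are 3 lines, with slopes 0, 1, ..., 2). Only the lines that attain the minimum somewhere contribute to roots; other lines are dominated. Here the surviving (envelope) indices are i = 2, i = 1, i = 0.
Intersections between consecutive envelope lines give the roots: for adjacent envelope indices i < j the intersection is x = (a_i − a_j) / (j − i). Reading off the sorted break points: {-5, 7}.
Verification: at each break x_0, at least two indices attain the minimum of min_i(a_i + i · x_0).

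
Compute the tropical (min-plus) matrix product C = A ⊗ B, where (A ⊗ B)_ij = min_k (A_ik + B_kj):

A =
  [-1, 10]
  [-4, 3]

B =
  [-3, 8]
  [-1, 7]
A ⊗ B =
  [-4, 7]
  [-7, 4]

Apply the min-plus product entry-by-entry:
  C[0][0] = min over k of (A[0][0] + B[0][0] = -1 + -3 = -4, A[0][1] + B[1][0] = 10 + -1 = 9) = -4 (attained at k = 0)
  C[0][1] = min over k of (A[0][0] + B[0][1] = -1 + 8 = 7, A[0][1] + B[1][1] = 10 + 7 = 17) = 7 (attained at k = 0)
  C[1][0] = min over k of (A[1][0] + B[0][0] = -4 + -3 = -7, A[1][1] + B[1][0] = 3 + -1 = 2) = -7 (attained at k = 0)
  C[1][1] = min over k of (A[1][0] + B[0][1] = -4 + 8 = 4, A[1][1] + B[1][1] = 3 + 7 = 10) = 4 (attained at k = 0)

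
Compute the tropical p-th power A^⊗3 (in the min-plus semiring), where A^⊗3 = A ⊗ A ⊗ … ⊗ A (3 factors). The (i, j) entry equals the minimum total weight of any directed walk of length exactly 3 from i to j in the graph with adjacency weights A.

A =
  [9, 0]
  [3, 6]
A^⊗3 =
  [9, 3]
  [6, 9]

Each entry (A^⊗3)_ij equals the minimum over all length-3 walks i = v_0 → v_1 → … → v_3 = j of Σ_t A[v_t][v_{t+1}]. For example, for (i, j) = (0, 1) we minimise over 4 possible intermediate vertex sequences; the minimum is 3, attained along the walk 0 → 1 → 0 → 1.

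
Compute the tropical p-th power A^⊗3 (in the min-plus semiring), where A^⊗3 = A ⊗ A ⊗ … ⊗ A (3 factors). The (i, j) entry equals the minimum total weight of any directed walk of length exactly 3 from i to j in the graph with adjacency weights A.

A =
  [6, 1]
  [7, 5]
A^⊗3 =
  [13, 9]
  [15, 13]

Each entry (A^⊗3)_ij equals the minimum over all length-3 walks i = v_0 → v_1 → … → v_3 = j of Σ_t A[v_t][v_{t+1}]. For example, for (i, j) = (0, 1) we minimise over 4 possible intermediate vertex sequences; the minimum is 9, attained along the walk 0 → 1 → 0 → 1.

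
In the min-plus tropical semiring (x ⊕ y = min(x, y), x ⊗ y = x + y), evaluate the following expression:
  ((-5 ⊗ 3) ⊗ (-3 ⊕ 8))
((-5 ⊗ 3) ⊗ (-3 ⊕ 8)) = -5

Expand innermost to outermost. Recall ⊕ takes the minimum of its arguments and ⊗ takes their sum. Working out the expression ((-5 ⊗ 3) ⊗ (-3 ⊕ 8)) gives -5.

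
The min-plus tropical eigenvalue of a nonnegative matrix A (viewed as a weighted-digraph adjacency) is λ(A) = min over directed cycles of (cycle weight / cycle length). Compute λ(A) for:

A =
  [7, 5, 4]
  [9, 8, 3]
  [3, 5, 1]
λ(A) = 1

Enumerate directed cycles and compute their means (weight / length). Sample:
  cycle 0 → 0: weight = 7, length = 1, mean = 7/1 ≈ 7.000
  cycle 1 → 1: weight = 8, length = 1, mean = 8/1 ≈ 8.000
  cycle 2 → 2: weight = 1, length = 1, mean = 1/1 ≈ 1.000
  cycle 0 → 1 → 0: weight = 14, length = 2, mean = 14/2 ≈ 7.000
  cycle 0 → 2 → 0: weight = 7, length = 2, mean = 7/2 ≈ 3.500
  cycle 1 → 0 → 1: weight = 14, length = 2, mean = 14/2 ≈ 7.000
Minimum mean = 1.000, attained e.g. along the cycle 2 → 2 with weight 1 and length 1. So λ(A) = 1/1 = 1.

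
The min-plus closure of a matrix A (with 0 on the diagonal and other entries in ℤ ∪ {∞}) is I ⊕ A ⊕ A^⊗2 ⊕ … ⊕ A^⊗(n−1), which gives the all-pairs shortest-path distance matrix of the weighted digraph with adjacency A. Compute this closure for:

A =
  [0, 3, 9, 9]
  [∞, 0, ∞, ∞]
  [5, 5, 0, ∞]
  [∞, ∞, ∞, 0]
Closure =
  [0, 3, 9, 9]
  [∞, 0, ∞, ∞]
  [5, 5, 0, 14]
  [∞, ∞, ∞, 0]

This is the Floyd-Warshall all-pairs shortest-path computation. For each intermediate vertex k = 0, 1, …, 3, update dist[i][j] ← min(dist[i][j], dist[i][k] + dist[k][j]). The final matrix gives, for each (i, j), the minimum total weight of any directed path from i to j (possibly empty when i = j).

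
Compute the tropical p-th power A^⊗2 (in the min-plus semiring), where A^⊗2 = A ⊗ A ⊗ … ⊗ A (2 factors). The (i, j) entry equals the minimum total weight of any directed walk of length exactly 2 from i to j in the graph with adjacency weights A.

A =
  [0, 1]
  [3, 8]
A^⊗2 =
  [0, 1]
  [3, 4]

Each entry (A^⊗2)_ij equals the minimum over all length-2 walks i = v_0 → v_1 → … → v_2 = j of Σ_t A[v_t][v_{t+1}]. For example, for (i, j) = (0, 1) we minimise over 2 possible intermediate vertex sequences; the minimum is 1, attained along the walk 0 → 0 → 1.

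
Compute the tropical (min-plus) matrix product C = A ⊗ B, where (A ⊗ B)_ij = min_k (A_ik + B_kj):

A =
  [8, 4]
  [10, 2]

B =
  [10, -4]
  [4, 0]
A ⊗ B =
  [8, 4]
  [6, 2]

Apply the min-plus product entry-by-entry:
  C[0][0] = min over k of (A[0][0] + B[0][0] = 8 + 10 = 18, A[0][1] + B[1][0] = 4 + 4 = 8) = 8 (attained at k = 1)
  C[0][1] = min over k of (A[0][0] + B[0][1] = 8 + -4 = 4, A[0][1] + B[1][1] = 4 + 0 = 4) = 4 (attained at k = 0)
  C[1][0] = min over k of (A[1][0] + B[0][0] = 10 + 10 = 20, A[1][1] + B[1][0] = 2 + 4 = 6) = 6 (attained at k = 1)
  C[1][1] = min over k of (A[1][0] + B[0][1] = 10 + -4 = 6, A[1][1] + B[1][1] = 2 + 0 = 2) = 2 (attained at k = 1)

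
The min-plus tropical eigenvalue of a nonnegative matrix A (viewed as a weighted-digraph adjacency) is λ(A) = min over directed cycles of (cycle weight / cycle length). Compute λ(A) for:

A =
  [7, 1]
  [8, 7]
λ(A) = 9/2

Enumerate directed cycles and compute their means (weight / length). Sample:
  cycle 0 → 0: weight = 7, length = 1, mean = 7/1 ≈ 7.000
  cycle 1 → 1: weight = 7, length = 1, mean = 7/1 ≈ 7.000
  cycle 0 → 1 → 0: weight = 9, length = 2, mean = 9/2 ≈ 4.500
  cycle 1 → 0 → 1: weight = 9, length = 2, mean = 9/2 ≈ 4.500
Minimum mean = 4.500, attained e.g. along the cycle 0 → 1 → 0 with weight 9 and length 2. So λ(A) = 9/2 = 9/2.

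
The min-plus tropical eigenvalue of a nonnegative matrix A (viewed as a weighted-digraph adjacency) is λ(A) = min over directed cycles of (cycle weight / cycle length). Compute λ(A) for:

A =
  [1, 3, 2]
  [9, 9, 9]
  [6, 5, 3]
λ(A) = 1

Enumerate directed cycles and compute their means (weight / length). Sample:
  cycle 0 → 0: weight = 1, length = 1, mean = 1/1 ≈ 1.000
  cycle 1 → 1: weight = 9, length = 1, mean = 9/1 ≈ 9.000
  cycle 2 → 2: weight = 3, length = 1, mean = 3/1 ≈ 3.000
  cycle 0 → 1 → 0: weight = 12, length = 2, mean = 12/2 ≈ 6.000
  cycle 0 → 2 → 0: weight = 8, length = 2, mean = 8/2 ≈ 4.000
  cycle 1 → 0 → 1: weight = 12, length = 2, mean = 12/2 ≈ 6.000
Minimum mean = 1.000, attained e.g. along the cycle 0 → 0 with weight 1 and length 1. So λ(A) = 1/1 = 1.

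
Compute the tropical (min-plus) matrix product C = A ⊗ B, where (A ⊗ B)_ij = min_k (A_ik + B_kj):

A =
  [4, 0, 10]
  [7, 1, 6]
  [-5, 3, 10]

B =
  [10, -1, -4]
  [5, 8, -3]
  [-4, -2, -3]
A ⊗ B =
  [5, 3, -3]
  [2, 4, -2]
  [5, -6, -9]

Apply the min-plus product entry-by-entry:
  C[0][0] = min over k of (A[0][0] + B[0][0] = 4 + 10 = 14, A[0][1] + B[1][0] = 0 + 5 = 5, A[0][2] + B[2][0] = 10 + -4 = 6) = 5 (attained at k = 1)
  C[0][1] = min over k of (A[0][0] + B[0][1] = 4 + -1 = 3, A[0][1] + B[1][1] = 0 + 8 = 8, A[0][2] + B[2][1] = 10 + -2 = 8) = 3 (attained at k = 0)
  C[0][2] = min over k of (A[0][0] + B[0][2] = 4 + -4 = 0, A[0][1] + B[1][2] = 0 + -3 = -3, A[0][2] + B[2][2] = 10 + -3 = 7) = -3 (attained at k = 1)
  C[1][0] = min over k of (A[1][0] + B[0][0] = 7 + 10 = 17, A[1][1] + B[1][0] = 1 + 5 = 6, A[1][2] + B[2][0] = 6 + -4 = 2) = 2 (attained at k = 2)
  C[1][1] = min over k of (A[1][0] + B[0][1] = 7 + -1 = 6, A[1][1] + B[1][1] = 1 + 8 = 9, A[1][2] + B[2][1] = 6 + -2 = 4) = 4 (attained at k = 2)
  C[1][2] = min over k of (A[1][0] + B[0][2] = 7 + -4 = 3, A[1][1] + B[1][2] = 1 + -3 = -2, A[1][2] + B[2][2] = 6 + -3 = 3) = -2 (attained at k = 1)
  C[2][0] = min over k of (A[2][0] + B[0][0] = -5 + 10 = 5, A[2][1] + B[1][0] = 3 + 5 = 8, A[2][2] + B[2][0] = 10 + -4 = 6) = 5 (attained at k = 0)
  C[2][1] = min over k of (A[2][0] + B[0][1] = -5 + -1 = -6, A[2][1] + B[1][1] = 3 + 8 = 11, A[2][2] + B[2][1] = 10 + -2 = 8) = -6 (attained at k = 0)
  C[2][2] = min over k of (A[2][0] + B[0][2] = -5 + -4 = -9, A[2][1] + B[1][2] = 3 + -3 = 0, A[2][2] + B[2][2] = 10 + -3 = 7) = -9 (attained at k = 0)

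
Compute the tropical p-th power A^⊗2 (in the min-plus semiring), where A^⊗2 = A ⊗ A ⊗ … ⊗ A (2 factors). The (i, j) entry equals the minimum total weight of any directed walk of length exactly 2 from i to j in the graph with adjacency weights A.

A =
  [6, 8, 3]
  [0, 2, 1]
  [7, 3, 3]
A^⊗2 =
  [8, 6, 6]
  [2, 4, 3]
  [3, 5, 4]

Each entry (A^⊗2)_ij equals the minimum over all length-2 walks i = v_0 → v_1 → … → v_2 = j of Σ_t A[v_t][v_{t+1}]. For example, for (i, j) = (0, 2) we minimise over 3 possible intermediate vertex sequences; the minimum is 6, attained along the walk 0 → 2 → 2.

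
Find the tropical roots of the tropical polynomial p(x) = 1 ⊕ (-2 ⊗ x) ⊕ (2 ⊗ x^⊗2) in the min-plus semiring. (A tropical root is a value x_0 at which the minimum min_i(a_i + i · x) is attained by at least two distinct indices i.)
Roots: {-4, 3}

Each tropical root is a break point of the lower envelope of the lines y = a_i + i · x (there are 3 lines, with slopes 0, 1, ..., 2). Only the lines that attain the minimum somewhere contribute to roots; other lines are dominated. Here the surviving (envelope) indices are i = 2, i = 1, i = 0.
Intersections between consecutive envelope lines give the roots: for adjacent envelope indices i < j the intersection is x = (a_i − a_j) / (j − i). Reading off the sorted break points: {-4, 3}.
Verification: at each break x_0, at least two indices attain the minimum of min_i(a_i + i · x_0).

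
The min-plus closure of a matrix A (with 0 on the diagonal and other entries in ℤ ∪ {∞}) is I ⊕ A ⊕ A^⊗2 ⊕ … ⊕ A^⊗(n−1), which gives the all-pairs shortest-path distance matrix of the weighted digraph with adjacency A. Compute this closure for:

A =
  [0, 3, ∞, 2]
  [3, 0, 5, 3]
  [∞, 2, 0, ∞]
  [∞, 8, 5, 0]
Closure =
  [0, 3, 7, 2]
  [3, 0, 5, 3]
  [5, 2, 0, 5]
  [10, 7, 5, 0]

This is the Floyd-Warshall all-pairs shortest-path computation. For each intermediate vertex k = 0, 1, …, 3, update dist[i][j] ← min(dist[i][j], dist[i][k] + dist[k][j]). The final matrix gives, for each (i, j), the minimum total weight of any directed path from i to j (possibly empty when i = j).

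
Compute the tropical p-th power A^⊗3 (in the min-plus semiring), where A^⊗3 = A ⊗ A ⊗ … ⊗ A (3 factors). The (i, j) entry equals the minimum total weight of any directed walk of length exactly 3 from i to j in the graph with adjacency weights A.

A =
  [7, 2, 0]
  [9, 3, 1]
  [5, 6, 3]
A^⊗3 =
  [8, 7, 5]
  [9, 8, 6]
  [10, 10, 8]

Each entry (A^⊗3)_ij equals the minimum over all length-3 walks i = v_0 → v_1 → … → v_3 = j of Σ_t A[v_t][v_{t+1}]. For example, for (i, j) = (0, 2) we minimise over 9 possible intermediate vertex sequences; the minimum is 5, attained along the walk 0 → 2 → 0 → 2.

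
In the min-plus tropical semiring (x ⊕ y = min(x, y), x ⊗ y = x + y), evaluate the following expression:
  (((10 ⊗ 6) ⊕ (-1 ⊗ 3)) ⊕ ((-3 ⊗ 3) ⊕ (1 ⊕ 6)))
(((10 ⊗ 6) ⊕ (-1 ⊗ 3)) ⊕ ((-3 ⊗ 3) ⊕ (1 ⊕ 6))) = 0

Expand innermost to outermost. Recall ⊕ takes the minimum of its arguments and ⊗ takes their sum. Working out the expression (((10 ⊗ 6) ⊕ (-1 ⊗ 3)) ⊕ ((-3 ⊗ 3) ⊕ (1 ⊕ 6))) gives 0.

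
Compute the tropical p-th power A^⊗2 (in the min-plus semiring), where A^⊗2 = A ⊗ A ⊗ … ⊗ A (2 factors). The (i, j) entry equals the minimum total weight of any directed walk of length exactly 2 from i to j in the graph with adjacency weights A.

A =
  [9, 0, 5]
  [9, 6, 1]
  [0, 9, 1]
A^⊗2 =
  [5, 6, 1]
  [1, 9, 2]
  [1, 0, 2]

Each entry (A^⊗2)_ij equals the minimum over all length-2 walks i = v_0 → v_1 → … → v_2 = j of Σ_t A[v_t][v_{t+1}]. For example, for (i, j) = (0, 2) we minimise over 3 possible intermediate vertex sequences; the minimum is 1, attained along the walk 0 → 1 → 2.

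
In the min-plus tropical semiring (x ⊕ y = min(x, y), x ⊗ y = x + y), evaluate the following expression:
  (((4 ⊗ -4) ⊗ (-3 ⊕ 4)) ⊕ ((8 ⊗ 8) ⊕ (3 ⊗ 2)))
(((4 ⊗ -4) ⊗ (-3 ⊕ 4)) ⊕ ((8 ⊗ 8) ⊕ (3 ⊗ 2))) = -3

Expand innermost to outermost. Recall ⊕ takes the minimum of its arguments and ⊗ takes their sum. Working out the expression (((4 ⊗ -4) ⊗ (-3 ⊕ 4)) ⊕ ((8 ⊗ 8) ⊕ (3 ⊗ 2))) gives -3.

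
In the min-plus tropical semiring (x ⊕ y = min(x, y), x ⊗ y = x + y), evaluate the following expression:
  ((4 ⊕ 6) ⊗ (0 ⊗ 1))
((4 ⊕ 6) ⊗ (0 ⊗ 1)) = 5

Expand innermost to outermost. Recall ⊕ takes the minimum of its arguments and ⊗ takes their sum. Working out the expression ((4 ⊕ 6) ⊗ (0 ⊗ 1)) gives 5.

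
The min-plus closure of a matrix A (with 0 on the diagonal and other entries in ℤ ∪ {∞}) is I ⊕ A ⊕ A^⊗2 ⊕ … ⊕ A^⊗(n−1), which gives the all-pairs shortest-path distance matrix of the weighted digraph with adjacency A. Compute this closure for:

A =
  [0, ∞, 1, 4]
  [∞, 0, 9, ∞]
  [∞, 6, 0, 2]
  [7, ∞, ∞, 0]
Closure =
  [0, 7, 1, 3]
  [18, 0, 9, 11]
  [9, 6, 0, 2]
  [7, 14, 8, 0]

This is the Floyd-Warshall all-pairs shortest-path computation. For each intermediate vertex k = 0, 1, …, 3, update dist[i][j] ← min(dist[i][j], dist[i][k] + dist[k][j]). The final matrix gives, for each (i, j), the minimum total weight of any directed path from i to j (possibly empty when i = j).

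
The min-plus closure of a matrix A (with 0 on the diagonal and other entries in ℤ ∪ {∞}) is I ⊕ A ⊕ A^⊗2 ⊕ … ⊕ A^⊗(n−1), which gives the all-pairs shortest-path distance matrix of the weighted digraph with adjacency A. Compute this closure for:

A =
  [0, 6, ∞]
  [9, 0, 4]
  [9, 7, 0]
Closure =
  [0, 6, 10]
  [9, 0, 4]
  [9, 7, 0]

This is the Floyd-Warshall all-pairs shortest-path computation. For each intermediate vertex k = 0, 1, …, 2, update dist[i][j] ← min(dist[i][j], dist[i][k] + dist[k][j]). The final matrix gives, for each (i, j), the minimum total weight of any directed path from i to j (possibly empty when i = j).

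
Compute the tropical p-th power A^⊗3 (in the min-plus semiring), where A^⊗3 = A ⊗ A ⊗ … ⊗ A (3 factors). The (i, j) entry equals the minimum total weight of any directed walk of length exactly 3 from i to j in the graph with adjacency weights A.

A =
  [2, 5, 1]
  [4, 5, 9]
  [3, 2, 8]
A^⊗3 =
  [6, 5, 5]
  [8, 7, 7]
  [7, 6, 6]

Each entry (A^⊗3)_ij equals the minimum over all length-3 walks i = v_0 → v_1 → … → v_3 = j of Σ_t A[v_t][v_{t+1}]. For example, for (i, j) = (0, 2) we minimise over 9 possible intermediate vertex sequences; the minimum is 5, attained along the walk 0 → 0 → 0 → 2.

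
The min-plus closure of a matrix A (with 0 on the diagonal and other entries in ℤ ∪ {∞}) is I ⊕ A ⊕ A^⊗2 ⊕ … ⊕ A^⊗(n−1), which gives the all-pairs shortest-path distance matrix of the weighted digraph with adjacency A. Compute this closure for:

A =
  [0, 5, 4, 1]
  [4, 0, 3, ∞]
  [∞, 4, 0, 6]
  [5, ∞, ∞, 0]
Closure =
  [0, 5, 4, 1]
  [4, 0, 3, 5]
  [8, 4, 0, 6]
  [5, 10, 9, 0]

This is the Floyd-Warshall all-pairs shortest-path computation. For each intermediate vertex k = 0, 1, …, 3, update dist[i][j] ← min(dist[i][j], dist[i][k] + dist[k][j]). The final matrix gives, for each (i, j), the minimum total weight of any directed path from i to j (possibly empty when i = j).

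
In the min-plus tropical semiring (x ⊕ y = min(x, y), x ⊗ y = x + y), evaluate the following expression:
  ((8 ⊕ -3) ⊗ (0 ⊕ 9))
((8 ⊕ -3) ⊗ (0 ⊕ 9)) = -3

Expand innermost to outermost. Recall ⊕ takes the minimum of its arguments and ⊗ takes their sum. Working out the expression ((8 ⊕ -3) ⊗ (0 ⊕ 9)) gives -3.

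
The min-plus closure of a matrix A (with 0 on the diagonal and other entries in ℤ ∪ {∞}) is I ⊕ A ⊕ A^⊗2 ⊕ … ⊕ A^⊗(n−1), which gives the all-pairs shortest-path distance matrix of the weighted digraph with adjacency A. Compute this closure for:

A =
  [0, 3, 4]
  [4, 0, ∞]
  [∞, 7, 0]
Closure =
  [0, 3, 4]
  [4, 0, 8]
  [11, 7, 0]

This is the Floyd-Warshall all-pairs shortest-path computation. For each intermediate vertex k = 0, 1, …, 2, update dist[i][j] ← min(dist[i][j], dist[i][k] + dist[k][j]). The final matrix gives, for each (i, j), the minimum total weight of any directed path from i to j (possibly empty when i = j).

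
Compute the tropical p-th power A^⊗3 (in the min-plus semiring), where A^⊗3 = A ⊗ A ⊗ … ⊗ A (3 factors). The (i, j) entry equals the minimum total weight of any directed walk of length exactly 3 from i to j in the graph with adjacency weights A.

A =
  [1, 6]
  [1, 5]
A^⊗3 =
  [3, 8]
  [3, 8]

Each entry (A^⊗3)_ij equals the minimum over all length-3 walks i = v_0 → v_1 → … → v_3 = j of Σ_t A[v_t][v_{t+1}]. For example, for (i, j) = (0, 1) we minimise over 4 possible intermediate vertex sequences; the minimum is 8, attained along the walk 0 → 0 → 0 → 1.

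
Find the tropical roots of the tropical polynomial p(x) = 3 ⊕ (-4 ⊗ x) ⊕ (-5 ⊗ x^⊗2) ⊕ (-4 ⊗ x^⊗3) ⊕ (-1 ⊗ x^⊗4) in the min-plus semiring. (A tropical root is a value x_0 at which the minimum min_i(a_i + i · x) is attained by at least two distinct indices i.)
Roots: {-3, -1, 1, 7}

Each tropical root is a break point of the lower envelope of the lines y = a_i + i · x (there are 5 lines, with slopes 0, 1, ..., 4). Only the lines that attain the minimum somewhere contribute to roots; other lines are dominated. Here the surviving (envelope) indices are i = 4, i = 3, i = 2, i = 1, i = 0.
Intersections between consecutive envelope lines give the roots: for adjacent envelope indices i < j the intersection is x = (a_i − a_j) / (j − i). Reading off the sorted break points: {-3, -1, 1, 7}.
Verification: at each break x_0, at least two indices attain the minimum of min_i(a_i + i · x_0).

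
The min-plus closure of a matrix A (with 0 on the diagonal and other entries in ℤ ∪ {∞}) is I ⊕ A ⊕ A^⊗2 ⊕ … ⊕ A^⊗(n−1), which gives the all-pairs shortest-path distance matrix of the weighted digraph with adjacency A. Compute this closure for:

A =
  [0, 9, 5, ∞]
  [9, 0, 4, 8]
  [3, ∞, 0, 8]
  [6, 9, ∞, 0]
Closure =
  [0, 9, 5, 13]
  [7, 0, 4, 8]
  [3, 12, 0, 8]
  [6, 9, 11, 0]

This is the Floyd-Warshall all-pairs shortest-path computation. For each intermediate vertex k = 0, 1, …, 3, update dist[i][j] ← min(dist[i][j], dist[i][k] + dist[k][j]). The final matrix gives, for each (i, j), the minimum total weight of any directed path from i to j (possibly empty when i = j).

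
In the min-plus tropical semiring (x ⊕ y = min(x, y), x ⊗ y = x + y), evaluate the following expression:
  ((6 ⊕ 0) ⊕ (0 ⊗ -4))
((6 ⊕ 0) ⊕ (0 ⊗ -4)) = -4

Expand innermost to outermost. Recall ⊕ takes the minimum of its arguments and ⊗ takes their sum. Working out the expression ((6 ⊕ 0) ⊕ (0 ⊗ -4)) gives -4.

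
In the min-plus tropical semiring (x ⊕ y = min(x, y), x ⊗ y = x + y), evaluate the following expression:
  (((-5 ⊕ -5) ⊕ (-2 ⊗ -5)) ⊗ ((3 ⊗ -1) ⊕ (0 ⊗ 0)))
(((-5 ⊕ -5) ⊕ (-2 ⊗ -5)) ⊗ ((3 ⊗ -1) ⊕ (0 ⊗ 0))) = -7

Expand innermost to outermost. Recall ⊕ takes the minimum of its arguments and ⊗ takes their sum. Working out the expression (((-5 ⊕ -5) ⊕ (-2 ⊗ -5)) ⊗ ((3 ⊗ -1) ⊕ (0 ⊗ 0))) gives -7.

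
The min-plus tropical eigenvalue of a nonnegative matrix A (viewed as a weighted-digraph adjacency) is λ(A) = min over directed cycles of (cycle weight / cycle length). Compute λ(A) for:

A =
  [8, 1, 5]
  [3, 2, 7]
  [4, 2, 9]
λ(A) = 2

Enumerate directed cycles and compute their means (weight / length). Sample:
  cycle 0 → 0: weight = 8, length = 1, mean = 8/1 ≈ 8.000
  cycle 1 → 1: weight = 2, length = 1, mean = 2/1 ≈ 2.000
  cycle 2 → 2: weight = 9, length = 1, mean = 9/1 ≈ 9.000
  cycle 0 → 1 → 0: weight = 4, length = 2, mean = 4/2 ≈ 2.000
  cycle 0 → 2 → 0: weight = 9, length = 2, mean = 9/2 ≈ 4.500
  cycle 1 → 0 → 1: weight = 4, length = 2, mean = 4/2 ≈ 2.000
Minimum mean = 2.000, attained e.g. along the cycle 1 → 1 with weight 2 and length 1. So λ(A) = 2/1 = 2.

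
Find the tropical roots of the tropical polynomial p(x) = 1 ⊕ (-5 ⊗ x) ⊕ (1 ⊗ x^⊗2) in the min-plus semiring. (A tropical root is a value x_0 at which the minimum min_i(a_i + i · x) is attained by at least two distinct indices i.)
Roots: {-6, 6}

Each tropical root is a break point of the lower envelope of the lines y = a_i + i · x (there are 3 lines, with slopes 0, 1, ..., 2). Only the lines that attain the minimum somewhere contribute to roots; other lines are dominated. Here the surviving (envelope) indices are i = 2, i = 1, i = 0.
Intersections between consecutive envelope lines give the roots: for adjacent envelope indices i < j the intersection is x = (a_i − a_j) / (j − i). Reading off the sorted break points: {-6, 6}.
Verification: at each break x_0, at least two indices attain the minimum of min_i(a_i + i · x_0).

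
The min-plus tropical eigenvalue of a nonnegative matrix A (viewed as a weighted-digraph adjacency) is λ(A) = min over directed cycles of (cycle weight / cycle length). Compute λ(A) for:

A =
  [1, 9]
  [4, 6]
λ(A) = 1

Enumerate directed cycles and compute their means (weight / length). Sample:
  cycle 0 → 0: weight = 1, length = 1, mean = 1/1 ≈ 1.000
  cycle 1 → 1: weight = 6, length = 1, mean = 6/1 ≈ 6.000
  cycle 0 → 1 → 0: weight = 13, length = 2, mean = 13/2 ≈ 6.500
  cycle 1 → 0 → 1: weight = 13, length = 2, mean = 13/2 ≈ 6.500
Minimum mean = 1.000, attained e.g. along the cycle 0 → 0 with weight 1 and length 1. So λ(A) = 1/1 = 1.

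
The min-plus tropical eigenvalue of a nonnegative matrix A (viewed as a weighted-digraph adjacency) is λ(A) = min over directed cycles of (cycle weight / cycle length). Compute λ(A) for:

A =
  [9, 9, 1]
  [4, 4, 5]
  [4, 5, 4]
λ(A) = 5/2

Enumerate directed cycles and compute their means (weight / length). Sample:
  cycle 0 → 0: weight = 9, length = 1, mean = 9/1 ≈ 9.000
  cycle 1 → 1: weight = 4, length = 1, mean = 4/1 ≈ 4.000
  cycle 2 → 2: weight = 4, length = 1, mean = 4/1 ≈ 4.000
  cycle 0 → 1 → 0: weight = 13, length = 2, mean = 13/2 ≈ 6.500
  cycle 0 → 2 → 0: weight = 5, length = 2, mean = 5/2 ≈ 2.500
  cycle 1 → 0 → 1: weight = 13, length = 2, mean = 13/2 ≈ 6.500
Minimum mean = 2.500, attained e.g. along the cycle 0 → 2 → 0 with weight 5 and length 2. So λ(A) = 5/2 = 5/2.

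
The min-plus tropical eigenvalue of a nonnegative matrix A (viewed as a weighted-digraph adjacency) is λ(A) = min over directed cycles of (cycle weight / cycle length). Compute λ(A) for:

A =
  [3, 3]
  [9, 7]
λ(A) = 3

Enumerate directed cycles and compute their means (weight / length). Sample:
  cycle 0 → 0: weight = 3, length = 1, mean = 3/1 ≈ 3.000
  cycle 1 → 1: weight = 7, length = 1, mean = 7/1 ≈ 7.000
  cycle 0 → 1 → 0: weight = 12, length = 2, mean = 12/2 ≈ 6.000
  cycle 1 → 0 → 1: weight = 12, length = 2, mean = 12/2 ≈ 6.000
Minimum mean = 3.000, attained e.g. along the cycle 0 → 0 with weight 3 and length 1. So λ(A) = 3/1 = 3.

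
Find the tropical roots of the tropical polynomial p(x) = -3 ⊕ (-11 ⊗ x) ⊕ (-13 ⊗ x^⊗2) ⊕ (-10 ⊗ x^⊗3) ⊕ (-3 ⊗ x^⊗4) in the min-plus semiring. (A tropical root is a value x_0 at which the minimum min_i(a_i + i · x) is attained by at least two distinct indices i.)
Roots: {-7, -3, 2, 8}

Each tropical root is a break point of the lower envelope of the lines y = a_i + i · x (there are 5 lines, with slopes 0, 1, ..., 4). Only the lines that attain the minimum somewhere contribute to roots; other lines are dominated. Here the surviving (envelope) indices are i = 4, i = 3, i = 2, i = 1, i = 0.
Intersections between consecutive envelope lines give the roots: for adjacent envelope indices i < j the intersection is x = (a_i − a_j) / (j − i). Reading off the sorted break points: {-7, -3, 2, 8}.
Verification: at each break x_0, at least two indices attain the minimum of min_i(a_i + i · x_0).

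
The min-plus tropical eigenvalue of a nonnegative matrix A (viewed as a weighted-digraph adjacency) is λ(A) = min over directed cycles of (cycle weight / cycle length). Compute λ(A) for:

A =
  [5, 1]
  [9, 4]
λ(A) = 4

Enumerate directed cycles and compute their means (weight / length). Sample:
  cycle 0 → 0: weight = 5, length = 1, mean = 5/1 ≈ 5.000
  cycle 1 → 1: weight = 4, length = 1, mean = 4/1 ≈ 4.000
  cycle 0 → 1 → 0: weight = 10, length = 2, mean = 10/2 ≈ 5.000
  cycle 1 → 0 → 1: weight = 10, length = 2, mean = 10/2 ≈ 5.000
Minimum mean = 4.000, attained e.g. along the cycle 1 → 1 with weight 4 and length 1. So λ(A) = 4/1 = 4.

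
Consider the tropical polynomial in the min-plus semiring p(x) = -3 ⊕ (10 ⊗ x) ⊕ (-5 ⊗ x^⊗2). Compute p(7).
p(7) = -3

A tropical monomial a ⊗ x^⊗i evaluates to a + i · x. Evaluating each term at x = 7:
  Term 0 contributes -3 + 0 · 7 = -3
  Term 1 contributes 10 + 1 · 7 = 17
  Term 2 contributes -5 + 2 · 7 = 9
p(7) = ⊕ of these = min[-3, 17, 9] = -3.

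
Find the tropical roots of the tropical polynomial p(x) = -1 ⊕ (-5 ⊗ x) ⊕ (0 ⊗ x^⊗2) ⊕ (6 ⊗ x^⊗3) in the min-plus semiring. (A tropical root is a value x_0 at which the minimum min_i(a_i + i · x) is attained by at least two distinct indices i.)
Roots: {-6, -5, 4}

Each tropical root is a break point of the lower envelope of the lines y = a_i + i · x (there are 4 lines, with slopes 0, 1, ..., 3). Only the lines that attain the minimum somewhere contribute to roots; other lines are dominated. Here the surviving (envelope) indices are i = 3, i = 2, i = 1, i = 0.
Intersections between consecutive envelope lines give the roots: for adjacent envelope indices i < j the intersection is x = (a_i − a_j) / (j − i). Reading off the sorted break points: {-6, -5, 4}.
Verification: at each break x_0, at least two indices attain the minimum of min_i(a_i + i · x_0).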